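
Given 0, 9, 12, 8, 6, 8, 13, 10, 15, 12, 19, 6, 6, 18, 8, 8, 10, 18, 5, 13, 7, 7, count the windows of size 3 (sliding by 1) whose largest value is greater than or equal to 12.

(0, 9, 12) → max 12  ≥ 12 ✓
(9, 12, 8) → max 12  ≥ 12 ✓
(12, 8, 6) → max 12  ≥ 12 ✓
(8, 6, 8) → max 8
(6, 8, 13) → max 13  ≥ 12 ✓
(8, 13, 10) → max 13  ≥ 12 ✓
(13, 10, 15) → max 15  ≥ 12 ✓
(10, 15, 12) → max 15  ≥ 12 ✓
(15, 12, 19) → max 19  ≥ 12 ✓
(12, 19, 6) → max 19  ≥ 12 ✓
(19, 6, 6) → max 19  ≥ 12 ✓
(6, 6, 18) → max 18  ≥ 12 ✓
(6, 18, 8) → max 18  ≥ 12 ✓
(18, 8, 8) → max 18  ≥ 12 ✓
(8, 8, 10) → max 10
(8, 10, 18) → max 18  ≥ 12 ✓
(10, 18, 5) → max 18  ≥ 12 ✓
(18, 5, 13) → max 18  ≥ 12 ✓
(5, 13, 7) → max 13  ≥ 12 ✓
(13, 7, 7) → max 13  ≥ 12 ✓
18 windows satisfy the condition.

18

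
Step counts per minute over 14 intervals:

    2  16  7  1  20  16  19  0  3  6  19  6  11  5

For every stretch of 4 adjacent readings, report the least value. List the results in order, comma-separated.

1, 1, 1, 1, 0, 0, 0, 0, 3, 6, 5

[2, 16, 7, 1] → min 1
[16, 7, 1, 20] → min 1
[7, 1, 20, 16] → min 1
[1, 20, 16, 19] → min 1
[20, 16, 19, 0] → min 0
[16, 19, 0, 3] → min 0
[19, 0, 3, 6] → min 0
[0, 3, 6, 19] → min 0
[3, 6, 19, 6] → min 3
[6, 19, 6, 11] → min 6
[19, 6, 11, 5] → min 5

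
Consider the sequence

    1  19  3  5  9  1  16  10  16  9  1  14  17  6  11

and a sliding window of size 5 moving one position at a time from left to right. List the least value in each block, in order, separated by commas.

(1, 19, 3, 5, 9) → min 1
(19, 3, 5, 9, 1) → min 1
(3, 5, 9, 1, 16) → min 1
(5, 9, 1, 16, 10) → min 1
(9, 1, 16, 10, 16) → min 1
(1, 16, 10, 16, 9) → min 1
(16, 10, 16, 9, 1) → min 1
(10, 16, 9, 1, 14) → min 1
(16, 9, 1, 14, 17) → min 1
(9, 1, 14, 17, 6) → min 1
(1, 14, 17, 6, 11) → min 1

1, 1, 1, 1, 1, 1, 1, 1, 1, 1, 1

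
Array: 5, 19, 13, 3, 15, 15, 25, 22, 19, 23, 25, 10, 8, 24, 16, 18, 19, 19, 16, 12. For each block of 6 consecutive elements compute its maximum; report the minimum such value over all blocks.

19

[5, 19, 13, 3, 15, 15] → max 19
[19, 13, 3, 15, 15, 25] → max 25
[13, 3, 15, 15, 25, 22] → max 25
[3, 15, 15, 25, 22, 19] → max 25
[15, 15, 25, 22, 19, 23] → max 25
[15, 25, 22, 19, 23, 25] → max 25
[25, 22, 19, 23, 25, 10] → max 25
[22, 19, 23, 25, 10, 8] → max 25
[19, 23, 25, 10, 8, 24] → max 25
[23, 25, 10, 8, 24, 16] → max 25
[25, 10, 8, 24, 16, 18] → max 25
[10, 8, 24, 16, 18, 19] → max 24
[8, 24, 16, 18, 19, 19] → max 24
[24, 16, 18, 19, 19, 16] → max 24
[16, 18, 19, 19, 16, 12] → max 19
Minimum of these is 19.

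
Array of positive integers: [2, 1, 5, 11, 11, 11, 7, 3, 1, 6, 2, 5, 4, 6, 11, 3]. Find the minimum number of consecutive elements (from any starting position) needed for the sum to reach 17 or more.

2

add 2: running sum 2 < 17
add 1: running sum 3 < 17
add 5: running sum 8 < 17
end 3: [1, 5, 11] sum 17, len 3
end 4: [11, 11] sum 22, len 2
end 5: [11, 11] sum 22, len 2
end 6: [11, 7] sum 18, len 2
end 7: [11, 7, 3] sum 21, len 3
end 8: [11, 7, 3, 1] sum 22, len 4
end 9: [7, 3, 1, 6] sum 17, len 4
end 10: [7, 3, 1, 6, 2] sum 19, len 5
end 11: [3, 1, 6, 2, 5] sum 17, len 5
end 12: [6, 2, 5, 4] sum 17, len 4
end 13: [2, 5, 4, 6] sum 17, len 4
end 14: [6, 11] sum 17, len 2
end 15: [6, 11, 3] sum 20, len 3
Shortest qualifying length: 2.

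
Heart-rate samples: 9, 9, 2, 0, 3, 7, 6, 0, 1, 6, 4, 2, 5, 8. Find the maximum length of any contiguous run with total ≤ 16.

5

add 9: [9] sum 9, len 1
add 9: [9] sum 9, len 1
add 2: [9, 2] sum 11, len 2
add 0: [9, 2, 0] sum 11, len 3
add 3: [9, 2, 0, 3] sum 14, len 4
add 7: [2, 0, 3, 7] sum 12, len 4
add 6: [0, 3, 7, 6] sum 16, len 4
add 0: [0, 3, 7, 6, 0] sum 16, len 5
add 1: [7, 6, 0, 1] sum 14, len 4
add 6: [6, 0, 1, 6] sum 13, len 4
add 4: [0, 1, 6, 4] sum 11, len 4
add 2: [0, 1, 6, 4, 2] sum 13, len 5
add 5: [4, 2, 5] sum 11, len 3
add 8: [2, 5, 8] sum 15, len 3
Longest length seen: 5.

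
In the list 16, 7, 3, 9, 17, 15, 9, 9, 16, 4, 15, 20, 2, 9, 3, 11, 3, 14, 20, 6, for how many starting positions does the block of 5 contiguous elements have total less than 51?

[16, 7, 3, 9, 17] → sum 52
[7, 3, 9, 17, 15] → sum 51
[3, 9, 17, 15, 9] → sum 53
[9, 17, 15, 9, 9] → sum 59
[17, 15, 9, 9, 16] → sum 66
[15, 9, 9, 16, 4] → sum 53
[9, 9, 16, 4, 15] → sum 53
[9, 16, 4, 15, 20] → sum 64
[16, 4, 15, 20, 2] → sum 57
[4, 15, 20, 2, 9] → sum 50  < 51 ✓
[15, 20, 2, 9, 3] → sum 49  < 51 ✓
[20, 2, 9, 3, 11] → sum 45  < 51 ✓
[2, 9, 3, 11, 3] → sum 28  < 51 ✓
[9, 3, 11, 3, 14] → sum 40  < 51 ✓
[3, 11, 3, 14, 20] → sum 51
[11, 3, 14, 20, 6] → sum 54
5 windows satisfy the condition.

5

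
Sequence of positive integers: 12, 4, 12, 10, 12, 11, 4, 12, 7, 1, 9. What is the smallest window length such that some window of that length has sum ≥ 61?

6

add 12: running sum 12 < 61
add 4: running sum 16 < 61
add 12: running sum 28 < 61
add 10: running sum 38 < 61
add 12: running sum 50 < 61
add 11: shortest ending here [12, 4, 12, 10, 12, 11] sum 61, len 6
add 4: shortest ending here [12, 4, 12, 10, 12, 11, 4] sum 65, len 7
add 12: shortest ending here [12, 10, 12, 11, 4, 12] sum 61, len 6
add 7: shortest ending here [12, 10, 12, 11, 4, 12, 7] sum 68, len 7
add 1: shortest ending here [12, 10, 12, 11, 4, 12, 7, 1] sum 69, len 8
add 9: shortest ending here [10, 12, 11, 4, 12, 7, 1, 9] sum 66, len 8
Shortest qualifying length: 6.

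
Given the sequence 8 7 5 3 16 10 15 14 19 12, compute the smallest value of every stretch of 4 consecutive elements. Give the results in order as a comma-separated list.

3, 3, 3, 3, 10, 10, 12

[8, 7, 5, 3] → min 3
[7, 5, 3, 16] → min 3
[5, 3, 16, 10] → min 3
[3, 16, 10, 15] → min 3
[16, 10, 15, 14] → min 10
[10, 15, 14, 19] → min 10
[15, 14, 19, 12] → min 12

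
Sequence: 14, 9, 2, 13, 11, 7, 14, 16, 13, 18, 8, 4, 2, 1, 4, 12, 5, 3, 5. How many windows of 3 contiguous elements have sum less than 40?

15

(14, 9, 2) → sum 25  < 40 ✓
(9, 2, 13) → sum 24  < 40 ✓
(2, 13, 11) → sum 26  < 40 ✓
(13, 11, 7) → sum 31  < 40 ✓
(11, 7, 14) → sum 32  < 40 ✓
(7, 14, 16) → sum 37  < 40 ✓
(14, 16, 13) → sum 43
(16, 13, 18) → sum 47
(13, 18, 8) → sum 39  < 40 ✓
(18, 8, 4) → sum 30  < 40 ✓
(8, 4, 2) → sum 14  < 40 ✓
(4, 2, 1) → sum 7  < 40 ✓
(2, 1, 4) → sum 7  < 40 ✓
(1, 4, 12) → sum 17  < 40 ✓
(4, 12, 5) → sum 21  < 40 ✓
(12, 5, 3) → sum 20  < 40 ✓
(5, 3, 5) → sum 13  < 40 ✓
15 windows satisfy the condition.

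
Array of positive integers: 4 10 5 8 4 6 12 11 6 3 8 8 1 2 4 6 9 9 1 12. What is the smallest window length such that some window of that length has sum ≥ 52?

7

Extend right; whenever the sum reaches 52, record the length and shrink from the left:
add 4: running sum 4 < 52
add 10: running sum 14 < 52
add 5: running sum 19 < 52
add 8: running sum 27 < 52
add 4: running sum 31 < 52
add 6: running sum 37 < 52
add 12: running sum 49 < 52
end 7: [10, 5, 8, 4, 6, 12, 11] sum 56, len 7
end 8: [5, 8, 4, 6, 12, 11, 6] sum 52, len 7
end 9: [5, 8, 4, 6, 12, 11, 6, 3] sum 55, len 8
end 10: [8, 4, 6, 12, 11, 6, 3, 8] sum 58, len 8
end 11: [6, 12, 11, 6, 3, 8, 8] sum 54, len 7
end 12: [6, 12, 11, 6, 3, 8, 8, 1] sum 55, len 8
end 13: [6, 12, 11, 6, 3, 8, 8, 1, 2] sum 57, len 9
end 14: [12, 11, 6, 3, 8, 8, 1, 2, 4] sum 55, len 9
end 15: [12, 11, 6, 3, 8, 8, 1, 2, 4, 6] sum 61, len 10
end 16: [11, 6, 3, 8, 8, 1, 2, 4, 6, 9] sum 58, len 10
end 17: [6, 3, 8, 8, 1, 2, 4, 6, 9, 9] sum 56, len 10
end 18: [6, 3, 8, 8, 1, 2, 4, 6, 9, 9, 1] sum 57, len 11
end 19: [8, 1, 2, 4, 6, 9, 9, 1, 12] sum 52, len 9
Shortest qualifying length: 7.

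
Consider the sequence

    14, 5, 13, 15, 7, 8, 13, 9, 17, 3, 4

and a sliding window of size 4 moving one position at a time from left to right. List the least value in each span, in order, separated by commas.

14 5 13 15 → min 5
5 13 15 7 → min 5
13 15 7 8 → min 7
15 7 8 13 → min 7
7 8 13 9 → min 7
8 13 9 17 → min 8
13 9 17 3 → min 3
9 17 3 4 → min 3

5, 5, 7, 7, 7, 8, 3, 3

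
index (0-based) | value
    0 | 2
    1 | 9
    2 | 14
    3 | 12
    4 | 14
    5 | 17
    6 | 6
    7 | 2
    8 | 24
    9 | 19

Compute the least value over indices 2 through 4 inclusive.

12

Elements at indices 2..4: 14, 12, 14
min(14, 12, 14) = 12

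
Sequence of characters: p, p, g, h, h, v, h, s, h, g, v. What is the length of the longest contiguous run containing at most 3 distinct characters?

6

Extend right; when distinct count exceeds 3, shrink from the left:
[p] 1 distinct, len 1
[p, p] 1 distinct, len 2
[p, p, g] 2 distinct, len 3
[p, p, g, h] 3 distinct, len 4
[p, p, g, h, h] 3 distinct, len 5
[g, h, h, v] 3 distinct, len 4
[g, h, h, v, h] 3 distinct, len 5
[h, h, v, h, s] 3 distinct, len 5
[h, h, v, h, s, h] 3 distinct, len 6
[h, s, h, g] 3 distinct, len 4
[h, g, v] 3 distinct, len 3
Longest length with ≤3 distinct: 6.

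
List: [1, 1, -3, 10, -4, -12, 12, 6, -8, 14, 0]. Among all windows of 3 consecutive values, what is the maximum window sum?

12

Window sums for each of the 9 positions:
1 1 -3 → sum -1
1 -3 10 → sum 8
-3 10 -4 → sum 3
10 -4 -12 → sum -6
-4 -12 12 → sum -4
-12 12 6 → sum 6
12 6 -8 → sum 10
6 -8 14 → sum 12
-8 14 0 → sum 6
Maximum of these is 12.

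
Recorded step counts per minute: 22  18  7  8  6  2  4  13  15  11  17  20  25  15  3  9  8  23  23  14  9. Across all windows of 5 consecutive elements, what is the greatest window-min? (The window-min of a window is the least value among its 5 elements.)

11

22 18 7 8 6 → min 6
18 7 8 6 2 → min 2
7 8 6 2 4 → min 2
8 6 2 4 13 → min 2
6 2 4 13 15 → min 2
2 4 13 15 11 → min 2
4 13 15 11 17 → min 4
13 15 11 17 20 → min 11
15 11 17 20 25 → min 11
11 17 20 25 15 → min 11
17 20 25 15 3 → min 3
20 25 15 3 9 → min 3
25 15 3 9 8 → min 3
15 3 9 8 23 → min 3
3 9 8 23 23 → min 3
9 8 23 23 14 → min 8
8 23 23 14 9 → min 8
Greatest of these is 11.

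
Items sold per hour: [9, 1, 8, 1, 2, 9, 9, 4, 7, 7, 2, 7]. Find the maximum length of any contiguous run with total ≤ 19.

4

Extend to the right; shrink from the left whenever the sum exceeds 19:
[9] sum 9 len 1
[9, 1] sum 10 len 2
[9, 1, 8] sum 18 len 3
[9, 1, 8, 1] sum 19 len 4
[1, 8, 1, 2] sum 12 len 4
[1, 2, 9] sum 12 len 3
[9, 9] sum 18 len 2
[9, 4] sum 13 len 2
[4, 7] sum 11 len 2
[4, 7, 7] sum 18 len 3
[7, 7, 2] sum 16 len 3
[7, 2, 7] sum 16 len 3
Longest length seen: 4.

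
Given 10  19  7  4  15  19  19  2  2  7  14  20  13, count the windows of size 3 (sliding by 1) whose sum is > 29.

7

[10, 19, 7] → sum 36  > 29 ✓
[19, 7, 4] → sum 30  > 29 ✓
[7, 4, 15] → sum 26
[4, 15, 19] → sum 38  > 29 ✓
[15, 19, 19] → sum 53  > 29 ✓
[19, 19, 2] → sum 40  > 29 ✓
[19, 2, 2] → sum 23
[2, 2, 7] → sum 11
[2, 7, 14] → sum 23
[7, 14, 20] → sum 41  > 29 ✓
[14, 20, 13] → sum 47  > 29 ✓
7 windows satisfy the condition.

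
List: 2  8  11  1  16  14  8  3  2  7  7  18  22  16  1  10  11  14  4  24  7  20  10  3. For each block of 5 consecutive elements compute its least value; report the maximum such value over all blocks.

7

2 8 11 1 16 → min 1
8 11 1 16 14 → min 1
11 1 16 14 8 → min 1
1 16 14 8 3 → min 1
16 14 8 3 2 → min 2
14 8 3 2 7 → min 2
8 3 2 7 7 → min 2
3 2 7 7 18 → min 2
2 7 7 18 22 → min 2
7 7 18 22 16 → min 7
7 18 22 16 1 → min 1
18 22 16 1 10 → min 1
22 16 1 10 11 → min 1
16 1 10 11 14 → min 1
1 10 11 14 4 → min 1
10 11 14 4 24 → min 4
11 14 4 24 7 → min 4
14 4 24 7 20 → min 4
4 24 7 20 10 → min 4
24 7 20 10 3 → min 3
Maximum of these is 7.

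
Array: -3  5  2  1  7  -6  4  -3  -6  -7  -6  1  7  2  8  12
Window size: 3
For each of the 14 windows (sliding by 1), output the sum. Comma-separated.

4, 8, 10, 2, 5, -5, -5, -16, -19, -12, 2, 10, 17, 22

-3 5 2 → sum 4
5 2 1 → sum 8
2 1 7 → sum 10
1 7 -6 → sum 2
7 -6 4 → sum 5
-6 4 -3 → sum -5
4 -3 -6 → sum -5
-3 -6 -7 → sum -16
-6 -7 -6 → sum -19
-7 -6 1 → sum -12
-6 1 7 → sum 2
1 7 2 → sum 10
7 2 8 → sum 17
2 8 12 → sum 22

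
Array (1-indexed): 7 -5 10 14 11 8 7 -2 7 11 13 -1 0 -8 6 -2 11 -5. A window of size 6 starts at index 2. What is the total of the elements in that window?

Elements at indices 2..7: -5, 10, 14, 11, 8, 7
sum(-5, 10, 14, 11, 8, 7) = 45

45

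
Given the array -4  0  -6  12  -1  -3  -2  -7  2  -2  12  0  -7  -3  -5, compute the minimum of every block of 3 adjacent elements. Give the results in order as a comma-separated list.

-6, -6, -6, -3, -3, -7, -7, -7, -2, -2, -7, -7, -7

[-4, 0, -6] → min -6
[0, -6, 12] → min -6
[-6, 12, -1] → min -6
[12, -1, -3] → min -3
[-1, -3, -2] → min -3
[-3, -2, -7] → min -7
[-2, -7, 2] → min -7
[-7, 2, -2] → min -7
[2, -2, 12] → min -2
[-2, 12, 0] → min -2
[12, 0, -7] → min -7
[0, -7, -3] → min -7
[-7, -3, -5] → min -7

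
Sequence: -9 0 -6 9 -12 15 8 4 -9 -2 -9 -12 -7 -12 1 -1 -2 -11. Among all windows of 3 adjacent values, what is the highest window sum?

[-9, 0, -6] → sum -15
[0, -6, 9] → sum 3
[-6, 9, -12] → sum -9
[9, -12, 15] → sum 12
[-12, 15, 8] → sum 11
[15, 8, 4] → sum 27
[8, 4, -9] → sum 3
[4, -9, -2] → sum -7
[-9, -2, -9] → sum -20
[-2, -9, -12] → sum -23
[-9, -12, -7] → sum -28
[-12, -7, -12] → sum -31
[-7, -12, 1] → sum -18
[-12, 1, -1] → sum -12
[1, -1, -2] → sum -2
[-1, -2, -11] → sum -14
Highest of these is 27.

27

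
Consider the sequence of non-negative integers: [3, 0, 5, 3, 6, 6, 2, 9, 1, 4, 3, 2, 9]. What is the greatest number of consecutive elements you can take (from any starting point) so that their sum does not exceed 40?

10

Extend to the right; shrink from the left whenever the sum exceeds 40:
[3] sum 3 len 1
[3, 0] sum 3 len 2
[3, 0, 5] sum 8 len 3
[3, 0, 5, 3] sum 11 len 4
[3, 0, 5, 3, 6] sum 17 len 5
[3, 0, 5, 3, 6, 6] sum 23 len 6
[3, 0, 5, 3, 6, 6, 2] sum 25 len 7
[3, 0, 5, 3, 6, 6, 2, 9] sum 34 len 8
[3, 0, 5, 3, 6, 6, 2, 9, 1] sum 35 len 9
[3, 0, 5, 3, 6, 6, 2, 9, 1, 4] sum 39 len 10
[0, 5, 3, 6, 6, 2, 9, 1, 4, 3] sum 39 len 10
[3, 6, 6, 2, 9, 1, 4, 3, 2] sum 36 len 9
[6, 2, 9, 1, 4, 3, 2, 9] sum 36 len 8
Longest length seen: 10.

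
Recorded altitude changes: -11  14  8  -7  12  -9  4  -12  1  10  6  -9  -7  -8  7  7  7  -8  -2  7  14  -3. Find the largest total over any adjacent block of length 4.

27

-11 14 8 -7 → sum 4
14 8 -7 12 → sum 27
8 -7 12 -9 → sum 4
-7 12 -9 4 → sum 0
12 -9 4 -12 → sum -5
-9 4 -12 1 → sum -16
4 -12 1 10 → sum 3
-12 1 10 6 → sum 5
1 10 6 -9 → sum 8
10 6 -9 -7 → sum 0
6 -9 -7 -8 → sum -18
-9 -7 -8 7 → sum -17
-7 -8 7 7 → sum -1
-8 7 7 7 → sum 13
7 7 7 -8 → sum 13
7 7 -8 -2 → sum 4
7 -8 -2 7 → sum 4
-8 -2 7 14 → sum 11
-2 7 14 -3 → sum 16
Largest of these is 27.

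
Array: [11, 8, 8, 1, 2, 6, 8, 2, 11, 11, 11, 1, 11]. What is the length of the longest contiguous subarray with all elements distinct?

4

[11] len 1
[11, 8] len 2
[8] len 1
[8, 1] len 2
[8, 1, 2] len 3
[8, 1, 2, 6] len 4
[1, 2, 6, 8] len 4
[6, 8, 2] len 3
[6, 8, 2, 11] len 4
[11] len 1
[11] len 1
[11, 1] len 2
[1, 11] len 2
Longest all-distinct length: 4.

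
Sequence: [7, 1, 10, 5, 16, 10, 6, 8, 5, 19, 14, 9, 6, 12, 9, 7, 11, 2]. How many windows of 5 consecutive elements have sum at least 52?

7 1 10 5 16 → sum 39
1 10 5 16 10 → sum 42
10 5 16 10 6 → sum 47
5 16 10 6 8 → sum 45
16 10 6 8 5 → sum 45
10 6 8 5 19 → sum 48
6 8 5 19 14 → sum 52  ≥ 52 ✓
8 5 19 14 9 → sum 55  ≥ 52 ✓
5 19 14 9 6 → sum 53  ≥ 52 ✓
19 14 9 6 12 → sum 60  ≥ 52 ✓
14 9 6 12 9 → sum 50
9 6 12 9 7 → sum 43
6 12 9 7 11 → sum 45
12 9 7 11 2 → sum 41
4 windows satisfy the condition.

4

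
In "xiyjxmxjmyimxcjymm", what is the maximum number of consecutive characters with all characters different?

6

add x: [x] len 1
add i: [x, i] len 2
add y: [x, i, y] len 3
add j: [x, i, y, j] len 4
add x (repeat x, move left end past it): [i, y, j, x] len 4
add m: [i, y, j, x, m] len 5
add x (repeat x, move left end past it): [m, x] len 2
add j: [m, x, j] len 3
add m (repeat m, move left end past it): [x, j, m] len 3
add y: [x, j, m, y] len 4
add i: [x, j, m, y, i] len 5
add m (repeat m, move left end past it): [y, i, m] len 3
add x: [y, i, m, x] len 4
add c: [y, i, m, x, c] len 5
add j: [y, i, m, x, c, j] len 6
add y (repeat y, move left end past it): [i, m, x, c, j, y] len 6
add m (repeat m, move left end past it): [x, c, j, y, m] len 5
add m (repeat m, move left end past it): [m] len 1
Longest all-distinct length: 6.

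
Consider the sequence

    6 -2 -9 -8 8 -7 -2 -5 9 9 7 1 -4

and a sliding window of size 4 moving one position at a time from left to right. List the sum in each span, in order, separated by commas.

-13, -11, -16, -9, -6, -5, 11, 20, 26, 13

Sliding a size-4 window across the 13 values:
(6, -2, -9, -8) → sum -13
(-2, -9, -8, 8) → sum -11
(-9, -8, 8, -7) → sum -16
(-8, 8, -7, -2) → sum -9
(8, -7, -2, -5) → sum -6
(-7, -2, -5, 9) → sum -5
(-2, -5, 9, 9) → sum 11
(-5, 9, 9, 7) → sum 20
(9, 9, 7, 1) → sum 26
(9, 7, 1, -4) → sum 13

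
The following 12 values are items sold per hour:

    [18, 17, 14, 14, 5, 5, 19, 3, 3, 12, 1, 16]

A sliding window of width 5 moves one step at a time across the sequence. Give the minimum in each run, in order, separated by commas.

(18, 17, 14, 14, 5) → min 5
(17, 14, 14, 5, 5) → min 5
(14, 14, 5, 5, 19) → min 5
(14, 5, 5, 19, 3) → min 3
(5, 5, 19, 3, 3) → min 3
(5, 19, 3, 3, 12) → min 3
(19, 3, 3, 12, 1) → min 1
(3, 3, 12, 1, 16) → min 1

5, 5, 5, 3, 3, 3, 1, 1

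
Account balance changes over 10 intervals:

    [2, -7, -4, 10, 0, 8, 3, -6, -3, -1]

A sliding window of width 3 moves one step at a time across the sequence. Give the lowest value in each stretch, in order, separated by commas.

Sliding a size-3 window across the 10 values:
2 -7 -4 → min -7
-7 -4 10 → min -7
-4 10 0 → min -4
10 0 8 → min 0
0 8 3 → min 0
8 3 -6 → min -6
3 -6 -3 → min -6
-6 -3 -1 → min -6

-7, -7, -4, 0, 0, -6, -6, -6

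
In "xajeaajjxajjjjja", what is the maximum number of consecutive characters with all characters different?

add x: [x] len 1
add a: [x, a] len 2
add j: [x, a, j] len 3
add e: [x, a, j, e] len 4
add a (repeat a, move left end past it): [j, e, a] len 3
add a (repeat a, move left end past it): [a] len 1
add j: [a, j] len 2
add j (repeat j, move left end past it): [j] len 1
add x: [j, x] len 2
add a: [j, x, a] len 3
add j (repeat j, move left end past it): [x, a, j] len 3
add j (repeat j, move left end past it): [j] len 1
add j (repeat j, move left end past it): [j] len 1
add j (repeat j, move left end past it): [j] len 1
add j (repeat j, move left end past it): [j] len 1
add a: [j, a] len 2
Longest all-distinct length: 4.

4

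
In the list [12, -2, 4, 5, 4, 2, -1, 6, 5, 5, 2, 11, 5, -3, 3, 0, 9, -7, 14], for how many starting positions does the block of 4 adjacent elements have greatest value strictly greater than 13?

1

(12, -2, 4, 5) → max 12
(-2, 4, 5, 4) → max 5
(4, 5, 4, 2) → max 5
(5, 4, 2, -1) → max 5
(4, 2, -1, 6) → max 6
(2, -1, 6, 5) → max 6
(-1, 6, 5, 5) → max 6
(6, 5, 5, 2) → max 6
(5, 5, 2, 11) → max 11
(5, 2, 11, 5) → max 11
(2, 11, 5, -3) → max 11
(11, 5, -3, 3) → max 11
(5, -3, 3, 0) → max 5
(-3, 3, 0, 9) → max 9
(3, 0, 9, -7) → max 9
(0, 9, -7, 14) → max 14  > 13 ✓
1 window satisfy the condition.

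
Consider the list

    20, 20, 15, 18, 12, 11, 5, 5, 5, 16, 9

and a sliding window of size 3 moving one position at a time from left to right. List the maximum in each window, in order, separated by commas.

(20, 20, 15) → max 20
(20, 15, 18) → max 20
(15, 18, 12) → max 18
(18, 12, 11) → max 18
(12, 11, 5) → max 12
(11, 5, 5) → max 11
(5, 5, 5) → max 5
(5, 5, 16) → max 16
(5, 16, 9) → max 16

20, 20, 18, 18, 12, 11, 5, 16, 16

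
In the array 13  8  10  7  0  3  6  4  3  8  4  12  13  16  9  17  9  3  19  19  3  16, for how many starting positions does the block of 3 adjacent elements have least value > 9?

1

13 8 10 → min 8
8 10 7 → min 7
10 7 0 → min 0
7 0 3 → min 0
0 3 6 → min 0
3 6 4 → min 3
6 4 3 → min 3
4 3 8 → min 3
3 8 4 → min 3
8 4 12 → min 4
4 12 13 → min 4
12 13 16 → min 12  > 9 ✓
13 16 9 → min 9
16 9 17 → min 9
9 17 9 → min 9
17 9 3 → min 3
9 3 19 → min 3
3 19 19 → min 3
19 19 3 → min 3
19 3 16 → min 3
1 window satisfy the condition.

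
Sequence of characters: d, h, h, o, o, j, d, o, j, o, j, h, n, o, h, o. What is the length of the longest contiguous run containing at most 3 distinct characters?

8

[d] 1 distinct, len 1
[d, h] 2 distinct, len 2
[d, h, h] 2 distinct, len 3
[d, h, h, o] 3 distinct, len 4
[d, h, h, o, o] 3 distinct, len 5
[h, h, o, o, j] 3 distinct, len 5
[o, o, j, d] 3 distinct, len 4
[o, o, j, d, o] 3 distinct, len 5
[o, o, j, d, o, j] 3 distinct, len 6
[o, o, j, d, o, j, o] 3 distinct, len 7
[o, o, j, d, o, j, o, j] 3 distinct, len 8
[o, j, o, j, h] 3 distinct, len 5
[j, h, n] 3 distinct, len 3
[h, n, o] 3 distinct, len 3
[h, n, o, h] 3 distinct, len 4
[h, n, o, h, o] 3 distinct, len 5
Longest length with ≤3 distinct: 8.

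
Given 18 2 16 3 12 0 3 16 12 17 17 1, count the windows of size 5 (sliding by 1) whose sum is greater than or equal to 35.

[18, 2, 16, 3, 12] → sum 51  ≥ 35 ✓
[2, 16, 3, 12, 0] → sum 33
[16, 3, 12, 0, 3] → sum 34
[3, 12, 0, 3, 16] → sum 34
[12, 0, 3, 16, 12] → sum 43  ≥ 35 ✓
[0, 3, 16, 12, 17] → sum 48  ≥ 35 ✓
[3, 16, 12, 17, 17] → sum 65  ≥ 35 ✓
[16, 12, 17, 17, 1] → sum 63  ≥ 35 ✓
5 windows satisfy the condition.

5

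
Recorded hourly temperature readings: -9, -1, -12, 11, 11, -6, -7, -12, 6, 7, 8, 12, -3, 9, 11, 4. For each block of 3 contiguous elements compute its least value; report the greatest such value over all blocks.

7

Each size-3 window and its min:
[-9, -1, -12] → min -12
[-1, -12, 11] → min -12
[-12, 11, 11] → min -12
[11, 11, -6] → min -6
[11, -6, -7] → min -7
[-6, -7, -12] → min -12
[-7, -12, 6] → min -12
[-12, 6, 7] → min -12
[6, 7, 8] → min 6
[7, 8, 12] → min 7
[8, 12, -3] → min -3
[12, -3, 9] → min -3
[-3, 9, 11] → min -3
[9, 11, 4] → min 4
Greatest of these is 7.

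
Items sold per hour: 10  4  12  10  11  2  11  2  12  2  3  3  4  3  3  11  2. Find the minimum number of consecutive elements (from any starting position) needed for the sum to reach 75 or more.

10

add 10: running sum 10 < 75
add 4: running sum 14 < 75
add 12: running sum 26 < 75
add 10: running sum 36 < 75
add 11: running sum 47 < 75
add 2: running sum 49 < 75
add 11: running sum 60 < 75
add 2: running sum 62 < 75
add 12: running sum 74 < 75
end 9: [10, 4, 12, 10, 11, 2, 11, 2, 12, 2] sum 76, len 10
end 10: [10, 4, 12, 10, 11, 2, 11, 2, 12, 2, 3] sum 79, len 11
end 11: [10, 4, 12, 10, 11, 2, 11, 2, 12, 2, 3, 3] sum 82, len 12
end 12: [4, 12, 10, 11, 2, 11, 2, 12, 2, 3, 3, 4] sum 76, len 12
end 13: [12, 10, 11, 2, 11, 2, 12, 2, 3, 3, 4, 3] sum 75, len 12
end 14: [12, 10, 11, 2, 11, 2, 12, 2, 3, 3, 4, 3, 3] sum 78, len 13
end 15: [10, 11, 2, 11, 2, 12, 2, 3, 3, 4, 3, 3, 11] sum 77, len 13
end 16: [10, 11, 2, 11, 2, 12, 2, 3, 3, 4, 3, 3, 11, 2] sum 79, len 14
Shortest qualifying length: 10.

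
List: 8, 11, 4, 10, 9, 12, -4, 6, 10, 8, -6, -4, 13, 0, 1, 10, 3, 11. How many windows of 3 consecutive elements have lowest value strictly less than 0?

(8, 11, 4) → min 4
(11, 4, 10) → min 4
(4, 10, 9) → min 4
(10, 9, 12) → min 9
(9, 12, -4) → min -4  < 0 ✓
(12, -4, 6) → min -4  < 0 ✓
(-4, 6, 10) → min -4  < 0 ✓
(6, 10, 8) → min 6
(10, 8, -6) → min -6  < 0 ✓
(8, -6, -4) → min -6  < 0 ✓
(-6, -4, 13) → min -6  < 0 ✓
(-4, 13, 0) → min -4  < 0 ✓
(13, 0, 1) → min 0
(0, 1, 10) → min 0
(1, 10, 3) → min 1
(10, 3, 11) → min 3
7 windows satisfy the condition.

7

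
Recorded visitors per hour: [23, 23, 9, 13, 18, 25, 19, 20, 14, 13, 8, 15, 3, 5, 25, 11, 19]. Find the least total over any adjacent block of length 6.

58

Window sums for each of the 12 positions:
23 23 9 13 18 25 → sum 111
23 9 13 18 25 19 → sum 107
9 13 18 25 19 20 → sum 104
13 18 25 19 20 14 → sum 109
18 25 19 20 14 13 → sum 109
25 19 20 14 13 8 → sum 99
19 20 14 13 8 15 → sum 89
20 14 13 8 15 3 → sum 73
14 13 8 15 3 5 → sum 58
13 8 15 3 5 25 → sum 69
8 15 3 5 25 11 → sum 67
15 3 5 25 11 19 → sum 78
Least of these is 58.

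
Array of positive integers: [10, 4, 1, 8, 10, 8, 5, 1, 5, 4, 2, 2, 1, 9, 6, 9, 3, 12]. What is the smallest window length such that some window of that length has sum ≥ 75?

14

add 10: running sum 10 < 75
add 4: running sum 14 < 75
add 1: running sum 15 < 75
add 8: running sum 23 < 75
add 10: running sum 33 < 75
add 8: running sum 41 < 75
add 5: running sum 46 < 75
add 1: running sum 47 < 75
add 5: running sum 52 < 75
add 4: running sum 56 < 75
add 2: running sum 58 < 75
add 2: running sum 60 < 75
add 1: running sum 61 < 75
add 9: running sum 70 < 75
add 6: shortest ending here [10, 4, 1, 8, 10, 8, 5, 1, 5, 4, 2, 2, 1, 9, 6] sum 76, len 15
add 9: shortest ending here [4, 1, 8, 10, 8, 5, 1, 5, 4, 2, 2, 1, 9, 6, 9] sum 75, len 15
add 3: shortest ending here [4, 1, 8, 10, 8, 5, 1, 5, 4, 2, 2, 1, 9, 6, 9, 3] sum 78, len 16
add 12: shortest ending here [10, 8, 5, 1, 5, 4, 2, 2, 1, 9, 6, 9, 3, 12] sum 77, len 14
Shortest qualifying length: 14.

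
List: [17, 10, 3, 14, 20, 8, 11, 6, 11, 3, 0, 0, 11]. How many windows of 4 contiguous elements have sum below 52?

9

(17, 10, 3, 14) → sum 44  < 52 ✓
(10, 3, 14, 20) → sum 47  < 52 ✓
(3, 14, 20, 8) → sum 45  < 52 ✓
(14, 20, 8, 11) → sum 53
(20, 8, 11, 6) → sum 45  < 52 ✓
(8, 11, 6, 11) → sum 36  < 52 ✓
(11, 6, 11, 3) → sum 31  < 52 ✓
(6, 11, 3, 0) → sum 20  < 52 ✓
(11, 3, 0, 0) → sum 14  < 52 ✓
(3, 0, 0, 11) → sum 14  < 52 ✓
9 windows satisfy the condition.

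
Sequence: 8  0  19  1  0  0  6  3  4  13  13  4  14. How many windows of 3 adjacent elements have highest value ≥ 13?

(8, 0, 19) → max 19  ≥ 13 ✓
(0, 19, 1) → max 19  ≥ 13 ✓
(19, 1, 0) → max 19  ≥ 13 ✓
(1, 0, 0) → max 1
(0, 0, 6) → max 6
(0, 6, 3) → max 6
(6, 3, 4) → max 6
(3, 4, 13) → max 13  ≥ 13 ✓
(4, 13, 13) → max 13  ≥ 13 ✓
(13, 13, 4) → max 13  ≥ 13 ✓
(13, 4, 14) → max 14  ≥ 13 ✓
7 windows satisfy the condition.

7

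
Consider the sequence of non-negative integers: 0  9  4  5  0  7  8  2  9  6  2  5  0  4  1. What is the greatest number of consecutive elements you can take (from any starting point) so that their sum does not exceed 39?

Extend to the right; shrink from the left whenever the sum exceeds 39:
add 0: [0] sum 0, len 1
add 9: [0, 9] sum 9, len 2
add 4: [0, 9, 4] sum 13, len 3
add 5: [0, 9, 4, 5] sum 18, len 4
add 0: [0, 9, 4, 5, 0] sum 18, len 5
add 7: [0, 9, 4, 5, 0, 7] sum 25, len 6
add 8: [0, 9, 4, 5, 0, 7, 8] sum 33, len 7
add 2: [0, 9, 4, 5, 0, 7, 8, 2] sum 35, len 8
add 9: [4, 5, 0, 7, 8, 2, 9] sum 35, len 7
add 6: [5, 0, 7, 8, 2, 9, 6] sum 37, len 7
add 2: [5, 0, 7, 8, 2, 9, 6, 2] sum 39, len 8
add 5: [0, 7, 8, 2, 9, 6, 2, 5] sum 39, len 8
add 0: [0, 7, 8, 2, 9, 6, 2, 5, 0] sum 39, len 9
add 4: [8, 2, 9, 6, 2, 5, 0, 4] sum 36, len 8
add 1: [8, 2, 9, 6, 2, 5, 0, 4, 1] sum 37, len 9
Longest length seen: 9.

9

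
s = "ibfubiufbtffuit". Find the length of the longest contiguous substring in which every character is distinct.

add i: [i] len 1
add b: [i, b] len 2
add f: [i, b, f] len 3
add u: [i, b, f, u] len 4
add b (repeat b, move left end past it): [f, u, b] len 3
add i: [f, u, b, i] len 4
add u (repeat u, move left end past it): [b, i, u] len 3
add f: [b, i, u, f] len 4
add b (repeat b, move left end past it): [i, u, f, b] len 4
add t: [i, u, f, b, t] len 5
add f (repeat f, move left end past it): [b, t, f] len 3
add f (repeat f, move left end past it): [f] len 1
add u: [f, u] len 2
add i: [f, u, i] len 3
add t: [f, u, i, t] len 4
Longest all-distinct length: 5.

5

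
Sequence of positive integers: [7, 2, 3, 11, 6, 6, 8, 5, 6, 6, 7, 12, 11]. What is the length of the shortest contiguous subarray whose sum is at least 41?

add 7: running sum 7 < 41
add 2: running sum 9 < 41
add 3: running sum 12 < 41
add 11: running sum 23 < 41
add 6: running sum 29 < 41
add 6: running sum 35 < 41
end 6: [7, 2, 3, 11, 6, 6, 8] sum 43, len 7
end 7: [2, 3, 11, 6, 6, 8, 5] sum 41, len 7
end 8: [11, 6, 6, 8, 5, 6] sum 42, len 6
end 9: [11, 6, 6, 8, 5, 6, 6] sum 48, len 7
end 10: [6, 6, 8, 5, 6, 6, 7] sum 44, len 7
end 11: [8, 5, 6, 6, 7, 12] sum 44, len 6
end 12: [6, 6, 7, 12, 11] sum 42, len 5
Shortest qualifying length: 5.

5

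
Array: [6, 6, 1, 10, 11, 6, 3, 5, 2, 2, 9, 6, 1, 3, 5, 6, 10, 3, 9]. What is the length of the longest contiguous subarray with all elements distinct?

[6] len 1
[6] len 1
[6, 1] len 2
[6, 1, 10] len 3
[6, 1, 10, 11] len 4
[1, 10, 11, 6] len 4
[1, 10, 11, 6, 3] len 5
[1, 10, 11, 6, 3, 5] len 6
[1, 10, 11, 6, 3, 5, 2] len 7
[2] len 1
[2, 9] len 2
[2, 9, 6] len 3
[2, 9, 6, 1] len 4
[2, 9, 6, 1, 3] len 5
[2, 9, 6, 1, 3, 5] len 6
[1, 3, 5, 6] len 4
[1, 3, 5, 6, 10] len 5
[5, 6, 10, 3] len 4
[5, 6, 10, 3, 9] len 5
Longest all-distinct length: 7.

7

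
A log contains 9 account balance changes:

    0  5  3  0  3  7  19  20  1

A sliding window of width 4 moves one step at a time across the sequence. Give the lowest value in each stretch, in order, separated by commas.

0, 0, 0, 0, 3, 1

Sliding a size-4 window across the 9 values:
[0, 5, 3, 0] → min 0
[5, 3, 0, 3] → min 0
[3, 0, 3, 7] → min 0
[0, 3, 7, 19] → min 0
[3, 7, 19, 20] → min 3
[7, 19, 20, 1] → min 1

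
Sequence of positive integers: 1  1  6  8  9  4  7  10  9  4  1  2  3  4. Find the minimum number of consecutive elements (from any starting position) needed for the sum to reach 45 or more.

add 1: running sum 1 < 45
add 1: running sum 2 < 45
add 6: running sum 8 < 45
add 8: running sum 16 < 45
add 9: running sum 25 < 45
add 4: running sum 29 < 45
add 7: running sum 36 < 45
add 10: shortest ending here [1, 6, 8, 9, 4, 7, 10] sum 45, len 7
add 9: shortest ending here [8, 9, 4, 7, 10, 9] sum 47, len 6
add 4: shortest ending here [8, 9, 4, 7, 10, 9, 4] sum 51, len 7
add 1: shortest ending here [8, 9, 4, 7, 10, 9, 4, 1] sum 52, len 8
add 2: shortest ending here [9, 4, 7, 10, 9, 4, 1, 2] sum 46, len 8
add 3: shortest ending here [9, 4, 7, 10, 9, 4, 1, 2, 3] sum 49, len 9
add 4: shortest ending here [9, 4, 7, 10, 9, 4, 1, 2, 3, 4] sum 53, len 10
Shortest qualifying length: 6.

6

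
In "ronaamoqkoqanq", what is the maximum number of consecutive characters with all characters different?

add r: [r] len 1
add o: [r, o] len 2
add n: [r, o, n] len 3
add a: [r, o, n, a] len 4
add a (repeat a, move left end past it): [a] len 1
add m: [a, m] len 2
add o: [a, m, o] len 3
add q: [a, m, o, q] len 4
add k: [a, m, o, q, k] len 5
add o (repeat o, move left end past it): [q, k, o] len 3
add q (repeat q, move left end past it): [k, o, q] len 3
add a: [k, o, q, a] len 4
add n: [k, o, q, a, n] len 5
add q (repeat q, move left end past it): [a, n, q] len 3
Longest all-distinct length: 5.

5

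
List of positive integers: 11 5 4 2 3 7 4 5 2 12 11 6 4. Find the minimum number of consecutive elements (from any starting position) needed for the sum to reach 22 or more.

Extend right; whenever the sum reaches 22, record the length and shrink from the left:
add 11: running sum 11 < 22
add 5: running sum 16 < 22
add 4: running sum 20 < 22
add 2: shortest ending here [11, 5, 4, 2] sum 22, len 4
add 3: shortest ending here [11, 5, 4, 2, 3] sum 25, len 5
add 7: shortest ending here [11, 5, 4, 2, 3, 7] sum 32, len 6
add 4: shortest ending here [5, 4, 2, 3, 7, 4] sum 25, len 6
add 5: shortest ending here [4, 2, 3, 7, 4, 5] sum 25, len 6
add 2: shortest ending here [2, 3, 7, 4, 5, 2] sum 23, len 6
add 12: shortest ending here [4, 5, 2, 12] sum 23, len 4
add 11: shortest ending here [12, 11] sum 23, len 2
add 6: shortest ending here [12, 11, 6] sum 29, len 3
add 4: shortest ending here [12, 11, 6, 4] sum 33, len 4
Shortest qualifying length: 2.

2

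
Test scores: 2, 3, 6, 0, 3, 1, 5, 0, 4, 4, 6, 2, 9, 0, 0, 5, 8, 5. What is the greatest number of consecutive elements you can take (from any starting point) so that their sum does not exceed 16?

Extend to the right; shrink from the left whenever the sum exceeds 16:
add 2: [2] sum 2, len 1
add 3: [2, 3] sum 5, len 2
add 6: [2, 3, 6] sum 11, len 3
add 0: [2, 3, 6, 0] sum 11, len 4
add 3: [2, 3, 6, 0, 3] sum 14, len 5
add 1: [2, 3, 6, 0, 3, 1] sum 15, len 6
add 5: [6, 0, 3, 1, 5] sum 15, len 5
add 0: [6, 0, 3, 1, 5, 0] sum 15, len 6
add 4: [0, 3, 1, 5, 0, 4] sum 13, len 6
add 4: [1, 5, 0, 4, 4] sum 14, len 5
add 6: [0, 4, 4, 6] sum 14, len 4
add 2: [0, 4, 4, 6, 2] sum 16, len 5
add 9: [2, 9] sum 11, len 2
add 0: [2, 9, 0] sum 11, len 3
add 0: [2, 9, 0, 0] sum 11, len 4
add 5: [2, 9, 0, 0, 5] sum 16, len 5
add 8: [0, 0, 5, 8] sum 13, len 4
add 5: [8, 5] sum 13, len 2
Longest length seen: 6.

6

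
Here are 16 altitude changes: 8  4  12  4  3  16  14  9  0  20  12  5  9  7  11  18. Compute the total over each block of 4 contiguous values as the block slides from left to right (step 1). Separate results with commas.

28, 23, 35, 37, 42, 39, 43, 41, 37, 46, 33, 32, 45

8 4 12 4 → sum 28
4 12 4 3 → sum 23
12 4 3 16 → sum 35
4 3 16 14 → sum 37
3 16 14 9 → sum 42
16 14 9 0 → sum 39
14 9 0 20 → sum 43
9 0 20 12 → sum 41
0 20 12 5 → sum 37
20 12 5 9 → sum 46
12 5 9 7 → sum 33
5 9 7 11 → sum 32
9 7 11 18 → sum 45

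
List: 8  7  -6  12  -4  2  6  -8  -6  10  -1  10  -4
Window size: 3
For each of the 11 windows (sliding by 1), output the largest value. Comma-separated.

(8, 7, -6) → max 8
(7, -6, 12) → max 12
(-6, 12, -4) → max 12
(12, -4, 2) → max 12
(-4, 2, 6) → max 6
(2, 6, -8) → max 6
(6, -8, -6) → max 6
(-8, -6, 10) → max 10
(-6, 10, -1) → max 10
(10, -1, 10) → max 10
(-1, 10, -4) → max 10

8, 12, 12, 12, 6, 6, 6, 10, 10, 10, 10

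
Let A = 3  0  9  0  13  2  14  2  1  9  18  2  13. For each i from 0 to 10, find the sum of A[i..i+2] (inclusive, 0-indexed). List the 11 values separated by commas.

12, 9, 22, 15, 29, 18, 17, 12, 28, 29, 33

[3, 0, 9] → sum 12
[0, 9, 0] → sum 9
[9, 0, 13] → sum 22
[0, 13, 2] → sum 15
[13, 2, 14] → sum 29
[2, 14, 2] → sum 18
[14, 2, 1] → sum 17
[2, 1, 9] → sum 12
[1, 9, 18] → sum 28
[9, 18, 2] → sum 29
[18, 2, 13] → sum 33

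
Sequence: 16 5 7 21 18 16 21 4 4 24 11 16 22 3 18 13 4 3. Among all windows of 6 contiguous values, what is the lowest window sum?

(16, 5, 7, 21, 18, 16) → sum 83
(5, 7, 21, 18, 16, 21) → sum 88
(7, 21, 18, 16, 21, 4) → sum 87
(21, 18, 16, 21, 4, 4) → sum 84
(18, 16, 21, 4, 4, 24) → sum 87
(16, 21, 4, 4, 24, 11) → sum 80
(21, 4, 4, 24, 11, 16) → sum 80
(4, 4, 24, 11, 16, 22) → sum 81
(4, 24, 11, 16, 22, 3) → sum 80
(24, 11, 16, 22, 3, 18) → sum 94
(11, 16, 22, 3, 18, 13) → sum 83
(16, 22, 3, 18, 13, 4) → sum 76
(22, 3, 18, 13, 4, 3) → sum 63
Lowest of these is 63.

63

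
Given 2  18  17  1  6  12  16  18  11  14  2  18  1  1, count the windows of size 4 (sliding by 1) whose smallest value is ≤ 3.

8

[2, 18, 17, 1] → min 1  ≤ 3 ✓
[18, 17, 1, 6] → min 1  ≤ 3 ✓
[17, 1, 6, 12] → min 1  ≤ 3 ✓
[1, 6, 12, 16] → min 1  ≤ 3 ✓
[6, 12, 16, 18] → min 6
[12, 16, 18, 11] → min 11
[16, 18, 11, 14] → min 11
[18, 11, 14, 2] → min 2  ≤ 3 ✓
[11, 14, 2, 18] → min 2  ≤ 3 ✓
[14, 2, 18, 1] → min 1  ≤ 3 ✓
[2, 18, 1, 1] → min 1  ≤ 3 ✓
8 windows satisfy the condition.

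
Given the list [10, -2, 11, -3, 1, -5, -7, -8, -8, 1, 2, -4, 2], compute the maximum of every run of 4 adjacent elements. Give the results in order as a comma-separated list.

(10, -2, 11, -3) → max 11
(-2, 11, -3, 1) → max 11
(11, -3, 1, -5) → max 11
(-3, 1, -5, -7) → max 1
(1, -5, -7, -8) → max 1
(-5, -7, -8, -8) → max -5
(-7, -8, -8, 1) → max 1
(-8, -8, 1, 2) → max 2
(-8, 1, 2, -4) → max 2
(1, 2, -4, 2) → max 2

11, 11, 11, 1, 1, -5, 1, 2, 2, 2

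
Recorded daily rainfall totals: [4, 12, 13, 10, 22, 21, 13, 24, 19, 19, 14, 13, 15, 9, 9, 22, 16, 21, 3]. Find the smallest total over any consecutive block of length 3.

29

4 12 13 → sum 29
12 13 10 → sum 35
13 10 22 → sum 45
10 22 21 → sum 53
22 21 13 → sum 56
21 13 24 → sum 58
13 24 19 → sum 56
24 19 19 → sum 62
19 19 14 → sum 52
19 14 13 → sum 46
14 13 15 → sum 42
13 15 9 → sum 37
15 9 9 → sum 33
9 9 22 → sum 40
9 22 16 → sum 47
22 16 21 → sum 59
16 21 3 → sum 40
Smallest of these is 29.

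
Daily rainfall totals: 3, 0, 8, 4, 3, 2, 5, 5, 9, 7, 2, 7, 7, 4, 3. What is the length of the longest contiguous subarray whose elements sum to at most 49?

11

[3] sum 3 len 1
[3, 0] sum 3 len 2
[3, 0, 8] sum 11 len 3
[3, 0, 8, 4] sum 15 len 4
[3, 0, 8, 4, 3] sum 18 len 5
[3, 0, 8, 4, 3, 2] sum 20 len 6
[3, 0, 8, 4, 3, 2, 5] sum 25 len 7
[3, 0, 8, 4, 3, 2, 5, 5] sum 30 len 8
[3, 0, 8, 4, 3, 2, 5, 5, 9] sum 39 len 9
[3, 0, 8, 4, 3, 2, 5, 5, 9, 7] sum 46 len 10
[3, 0, 8, 4, 3, 2, 5, 5, 9, 7, 2] sum 48 len 11
[4, 3, 2, 5, 5, 9, 7, 2, 7] sum 44 len 9
[3, 2, 5, 5, 9, 7, 2, 7, 7] sum 47 len 9
[2, 5, 5, 9, 7, 2, 7, 7, 4] sum 48 len 9
[5, 5, 9, 7, 2, 7, 7, 4, 3] sum 49 len 9
Longest length seen: 11.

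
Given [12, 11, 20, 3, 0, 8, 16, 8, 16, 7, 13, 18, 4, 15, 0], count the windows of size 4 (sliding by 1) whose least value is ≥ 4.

6

(12, 11, 20, 3) → min 3
(11, 20, 3, 0) → min 0
(20, 3, 0, 8) → min 0
(3, 0, 8, 16) → min 0
(0, 8, 16, 8) → min 0
(8, 16, 8, 16) → min 8  ≥ 4 ✓
(16, 8, 16, 7) → min 7  ≥ 4 ✓
(8, 16, 7, 13) → min 7  ≥ 4 ✓
(16, 7, 13, 18) → min 7  ≥ 4 ✓
(7, 13, 18, 4) → min 4  ≥ 4 ✓
(13, 18, 4, 15) → min 4  ≥ 4 ✓
(18, 4, 15, 0) → min 0
6 windows satisfy the condition.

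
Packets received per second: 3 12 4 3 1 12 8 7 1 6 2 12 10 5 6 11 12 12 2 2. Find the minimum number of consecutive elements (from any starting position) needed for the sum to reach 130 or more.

add 3: running sum 3 < 130
add 12: running sum 15 < 130
add 4: running sum 19 < 130
add 3: running sum 22 < 130
add 1: running sum 23 < 130
add 12: running sum 35 < 130
add 8: running sum 43 < 130
add 7: running sum 50 < 130
add 1: running sum 51 < 130
add 6: running sum 57 < 130
add 2: running sum 59 < 130
add 12: running sum 71 < 130
add 10: running sum 81 < 130
add 5: running sum 86 < 130
add 6: running sum 92 < 130
add 11: running sum 103 < 130
add 12: running sum 115 < 130
add 12: running sum 127 < 130
add 2: running sum 129 < 130
add 2: shortest ending here [3, 12, 4, 3, 1, 12, 8, 7, 1, 6, 2, 12, 10, 5, 6, 11, 12, 12, 2, 2] sum 131, len 20
Shortest qualifying length: 20.

20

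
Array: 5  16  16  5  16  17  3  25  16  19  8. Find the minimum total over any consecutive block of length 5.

5 16 16 5 16 → sum 58
16 16 5 16 17 → sum 70
16 5 16 17 3 → sum 57
5 16 17 3 25 → sum 66
16 17 3 25 16 → sum 77
17 3 25 16 19 → sum 80
3 25 16 19 8 → sum 71
Minimum of these is 57.

57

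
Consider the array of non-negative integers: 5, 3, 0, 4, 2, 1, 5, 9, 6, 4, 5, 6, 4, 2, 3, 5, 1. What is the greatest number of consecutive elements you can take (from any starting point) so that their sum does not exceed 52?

13

[5] sum 5 len 1
[5, 3] sum 8 len 2
[5, 3, 0] sum 8 len 3
[5, 3, 0, 4] sum 12 len 4
[5, 3, 0, 4, 2] sum 14 len 5
[5, 3, 0, 4, 2, 1] sum 15 len 6
[5, 3, 0, 4, 2, 1, 5] sum 20 len 7
[5, 3, 0, 4, 2, 1, 5, 9] sum 29 len 8
[5, 3, 0, 4, 2, 1, 5, 9, 6] sum 35 len 9
[5, 3, 0, 4, 2, 1, 5, 9, 6, 4] sum 39 len 10
[5, 3, 0, 4, 2, 1, 5, 9, 6, 4, 5] sum 44 len 11
[5, 3, 0, 4, 2, 1, 5, 9, 6, 4, 5, 6] sum 50 len 12
[3, 0, 4, 2, 1, 5, 9, 6, 4, 5, 6, 4] sum 49 len 12
[3, 0, 4, 2, 1, 5, 9, 6, 4, 5, 6, 4, 2] sum 51 len 13
[0, 4, 2, 1, 5, 9, 6, 4, 5, 6, 4, 2, 3] sum 51 len 13
[2, 1, 5, 9, 6, 4, 5, 6, 4, 2, 3, 5] sum 52 len 12
[1, 5, 9, 6, 4, 5, 6, 4, 2, 3, 5, 1] sum 51 len 12
Longest length seen: 13.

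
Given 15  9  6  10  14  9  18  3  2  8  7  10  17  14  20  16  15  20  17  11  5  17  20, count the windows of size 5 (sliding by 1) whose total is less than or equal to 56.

15 9 6 10 14 → sum 54  ≤ 56 ✓
9 6 10 14 9 → sum 48  ≤ 56 ✓
6 10 14 9 18 → sum 57
10 14 9 18 3 → sum 54  ≤ 56 ✓
14 9 18 3 2 → sum 46  ≤ 56 ✓
9 18 3 2 8 → sum 40  ≤ 56 ✓
18 3 2 8 7 → sum 38  ≤ 56 ✓
3 2 8 7 10 → sum 30  ≤ 56 ✓
2 8 7 10 17 → sum 44  ≤ 56 ✓
8 7 10 17 14 → sum 56  ≤ 56 ✓
7 10 17 14 20 → sum 68
10 17 14 20 16 → sum 77
17 14 20 16 15 → sum 82
14 20 16 15 20 → sum 85
20 16 15 20 17 → sum 88
16 15 20 17 11 → sum 79
15 20 17 11 5 → sum 68
20 17 11 5 17 → sum 70
17 11 5 17 20 → sum 70
9 windows satisfy the condition.

9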